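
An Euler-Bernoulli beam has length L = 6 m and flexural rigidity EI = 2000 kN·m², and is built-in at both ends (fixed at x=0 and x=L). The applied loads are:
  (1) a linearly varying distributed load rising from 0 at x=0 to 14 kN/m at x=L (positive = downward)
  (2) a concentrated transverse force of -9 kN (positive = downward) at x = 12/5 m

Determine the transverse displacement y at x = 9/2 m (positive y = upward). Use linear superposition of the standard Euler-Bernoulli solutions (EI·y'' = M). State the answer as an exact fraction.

y(9/2) = -13527/2560000 m

Load 1 — triangular load w₀=14 kN/m (0→w₀ over full span):
  y_1 = -w₀x²(L-x)²(x+2L)/(120LEI) = -14·(9/2)²·(6-(9/2))²·((9/2)+2·6)/(120·6·2000) = -18711/2560000 m
Load 2 — point force P=-9 kN at a=12/5 m (b=L-a=18/5):
  y_2 = -Pa²(L-x)²(3bL-(3b+a)(L-x))/(6L³EI)  [x>a] = -(-9)·(12/5)²·(6-(9/2))²·(3·(18/5)·6-(3·(18/5)+(12/5))·(6-(9/2)))/(6·6³·2000) = 81/40000 m
Superposition: y = Σ y_i = -13527/2560000 m ≈ -0.005284 m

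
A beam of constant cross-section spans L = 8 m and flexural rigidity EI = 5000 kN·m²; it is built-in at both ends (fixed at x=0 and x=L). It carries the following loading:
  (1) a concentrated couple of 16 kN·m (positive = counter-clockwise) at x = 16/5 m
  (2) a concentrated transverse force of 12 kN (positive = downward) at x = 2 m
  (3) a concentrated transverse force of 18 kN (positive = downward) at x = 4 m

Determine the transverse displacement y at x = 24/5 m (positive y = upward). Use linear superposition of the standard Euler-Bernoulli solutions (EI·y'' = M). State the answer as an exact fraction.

Load 1 — applied couple M₀=16 kN·m at a=16/5 m (b=L-a=24/5):
  y_1 = (R_Ax³/6 - M_Ax²/2 - M₀(x-a)²/2)/EI  [x>a] with R_A=72/25, M_A=48/25 = ((72/25)·(24/5)³/6 - (48/25)·(24/5)²/2 - 16·((24/5)-(16/5))²/2)/5000 = 4096/1953125 m
Load 2 — point force P=12 kN at a=2 m (b=L-a=6):
  y_2 = -Pa²(L-x)²(3bL-(3b+a)(L-x))/(6L³EI)  [x>a] = -12·2²·(8-(24/5))²·(3·6·8-(3·6+2)·(8-(24/5)))/(6·8³·5000) = -8/3125 m
Load 3 — point force P=18 kN at a=4 m (b=L-a=4):
  y_3 = -Pa²(L-x)²(3bL-(3b+a)(L-x))/(6L³EI)  [x>a] = -18·4²·(8-(24/5))²·(3·4·8-(3·4+4)·(8-(24/5)))/(6·8³·5000) = -672/78125 m
Superposition: y = Σ y_i = -17704/1953125 m ≈ -0.009064 m

y(24/5) = -17704/1953125 m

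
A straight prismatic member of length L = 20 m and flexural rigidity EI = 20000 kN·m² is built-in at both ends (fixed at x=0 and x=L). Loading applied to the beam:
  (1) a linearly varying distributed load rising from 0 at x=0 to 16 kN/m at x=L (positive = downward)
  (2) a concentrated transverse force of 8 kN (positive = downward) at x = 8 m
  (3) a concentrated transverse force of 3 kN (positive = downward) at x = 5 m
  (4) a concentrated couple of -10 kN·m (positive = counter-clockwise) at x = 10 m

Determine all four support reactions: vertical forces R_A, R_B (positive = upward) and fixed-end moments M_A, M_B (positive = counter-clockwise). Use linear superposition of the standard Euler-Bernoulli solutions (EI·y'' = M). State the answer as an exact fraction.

Load 1 — triangular load w₀=16 kN/m (0→w₀ over full span):
  R_A = 3w₀L/20 = 3·16·20/20 = 48 kN
  M_A = w₀L²/30 = 16·20²/30 = 640/3 kN·m
  R_B = 7w₀L/20 = 7·16·20/20 = 112 kN
  M_B = -w₀L²/20 = -16·20²/20 = -320 kN·m
Load 2 — point force P=8 kN at a=8 m (b=L-a=12):
  R_A = Pb²(3a+b)/L³ = 8·12²·(3·8+12)/20³ = 648/125 kN
  M_A = Pab²/L² = 8·8·12²/20² = 576/25 kN·m
  R_B = Pa²(a+3b)/L³ = 8·8²·(8+3·12)/20³ = 352/125 kN
  M_B = -Pa²b/L² = -8·8²·12/20² = -384/25 kN·m
Load 3 — point force P=3 kN at a=5 m (b=L-a=15):
  R_A = Pb²(3a+b)/L³ = 3·15²·(3·5+15)/20³ = 81/32 kN
  M_A = Pab²/L² = 3·5·15²/20² = 135/16 kN·m
  R_B = Pa²(a+3b)/L³ = 3·5²·(5+3·15)/20³ = 15/32 kN
  M_B = -Pa²b/L² = -3·5²·15/20² = -45/16 kN·m
Load 4 — applied couple M₀=-10 kN·m at a=10 m (b=L-a=10):
  R_A = 6M₀ab/L³ = 6·(-10)·10·10/20³ = -3/4 kN
  M_A = M₀b(2a-b)/L² = (-10)·10·(2·10-10)/20² = -5/2 kN·m
  R_B = -6M₀ab/L³ = -6·(-10)·10·10/20³ = 3/4 kN
  M_B = M₀a(2b-a)/L² = (-10)·10·(2·10-10)/20² = -5/2 kN·m
Superposition: R_A = 219861/4000 kN, M_A = 290773/1200 kN·m, R_B = 464139/4000 kN, M_B = -136269/400 kN·m

R_A = 219861/4000 kN, M_A = 290773/1200 kN·m, R_B = 464139/4000 kN, M_B = -136269/400 kN·m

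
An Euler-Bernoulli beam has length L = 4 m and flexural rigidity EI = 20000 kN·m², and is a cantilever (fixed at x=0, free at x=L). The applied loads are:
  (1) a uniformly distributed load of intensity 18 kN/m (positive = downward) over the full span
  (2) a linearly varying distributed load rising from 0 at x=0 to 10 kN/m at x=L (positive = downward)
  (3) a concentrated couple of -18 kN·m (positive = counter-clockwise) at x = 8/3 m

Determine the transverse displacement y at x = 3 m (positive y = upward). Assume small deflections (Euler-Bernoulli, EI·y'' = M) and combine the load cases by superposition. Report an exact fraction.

Load 1 — uniform load w=18 kN/m over full span:
  y_1 = -wx²(x²-4Lx+6L²)/(24EI) = -18·3²·(3²-4·4·3+6·4²)/(24·20000) = -1539/80000 m
Load 2 — triangular load w₀=10 kN/m (0→w₀ over full span):
  y_2 = (w₀Lx³/12-w₀L²x²/6-w₀x⁵/(120L))/EI = (10·4·3³/12-10·4²·3²/6-10·3⁵/(120·4))/20000 = -2481/320000 m
Load 3 — applied couple M₀=-18 kN·m at a=8/3 m (b=L-a=4/3):
  y_3 = M₀a(2x-a)/(2EI)  [x>a] = (-18)·(8/3)·(2·3-(8/3))/(2·20000) = -1/250 m
Superposition: y = Σ y_i = -9917/320000 m ≈ -0.030991 m

y(3) = -9917/320000 m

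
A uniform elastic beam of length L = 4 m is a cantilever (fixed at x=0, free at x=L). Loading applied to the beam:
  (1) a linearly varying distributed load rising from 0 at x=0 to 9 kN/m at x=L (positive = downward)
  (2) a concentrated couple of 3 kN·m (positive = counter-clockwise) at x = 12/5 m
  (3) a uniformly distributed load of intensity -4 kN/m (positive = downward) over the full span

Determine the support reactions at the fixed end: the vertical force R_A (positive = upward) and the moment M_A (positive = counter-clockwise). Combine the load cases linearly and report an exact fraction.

R_A = 2 kN, M_A = 13 kN·m

Load 1 — triangular load w₀=9 kN/m (0→w₀ over full span):
  R_A = w₀L/2 = 9·4/2 = 18 kN
  M_A = w₀L²/3 = 9·4²/3 = 48 kN·m
Load 2 — applied couple M₀=3 kN·m at a=12/5 m (b=L-a=8/5):
  R_A = 0 kN
  M_A = -M₀ = -3 kN·m
Load 3 — uniform load w=-4 kN/m over full span:
  R_A = wL = (-4)·4 = -16 kN
  M_A = wL²/2 = (-4)·4²/2 = -32 kN·m
Superposition: R_A = 2 kN, M_A = 13 kN·m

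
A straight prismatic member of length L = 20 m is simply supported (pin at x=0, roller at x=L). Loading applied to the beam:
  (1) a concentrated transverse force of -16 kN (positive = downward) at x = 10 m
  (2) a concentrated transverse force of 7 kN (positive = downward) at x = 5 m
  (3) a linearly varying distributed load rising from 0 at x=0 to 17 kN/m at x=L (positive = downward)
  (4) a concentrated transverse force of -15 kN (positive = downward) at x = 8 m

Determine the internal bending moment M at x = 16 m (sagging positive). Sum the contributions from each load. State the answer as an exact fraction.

Load 1 — point force P=-16 kN at a=10 m (b=L-a=10):
  M_1 = Pa(L-x)/L  [x>a] = (-16)·10·(20-16)/20 = -32 kN·m
Load 2 — point force P=7 kN at a=5 m (b=L-a=15):
  M_2 = Pa(L-x)/L  [x>a] = 7·5·(20-16)/20 = 7 kN·m
Load 3 — triangular load w₀=17 kN/m (0→w₀ over full span):
  M_3 = w₀Lx/6 - w₀x³/(6L) = 17·20·16/6 - 17·16³/(6·20) = 1632/5 kN·m
Load 4 — point force P=-15 kN at a=8 m (b=L-a=12):
  M_4 = Pa(L-x)/L  [x>a] = (-15)·8·(20-16)/20 = -24 kN·m
Superposition: M = Σ M_i = 1387/5 kN·m ≈ 277.400000 kN·m

M(16) = 1387/5 kN·m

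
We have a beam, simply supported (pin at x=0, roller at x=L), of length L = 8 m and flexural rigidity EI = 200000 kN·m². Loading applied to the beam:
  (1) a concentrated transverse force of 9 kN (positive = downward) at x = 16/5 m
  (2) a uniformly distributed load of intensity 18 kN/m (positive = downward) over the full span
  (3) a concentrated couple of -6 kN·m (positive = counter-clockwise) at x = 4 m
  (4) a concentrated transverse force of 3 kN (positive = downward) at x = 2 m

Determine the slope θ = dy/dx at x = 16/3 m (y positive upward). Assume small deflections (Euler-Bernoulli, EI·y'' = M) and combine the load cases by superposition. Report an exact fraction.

Load 1 — point force P=9 kN at a=16/5 m (b=L-a=24/5):
  θ_1 = -Pa(2L²-6Lx+3x²+a²)/(6LEI)  [x>a] = -9·(16/5)·(2·8²-6·8·(16/3)+3·(16/3)²+(16/5)²)/(6·8·200000) = 38/390625 rad
Load 2 — uniform load w=18 kN/m over full span:
  θ_2 = -w(L³-6Lx²+4x³)/(24EI) = -18·(8³-6·8·(16/3)²+4·(16/3)³)/(24·200000) = 26/28125 rad
Load 3 — applied couple M₀=-6 kN·m at a=4 m (b=L-a=4):
  θ_3 = (M₀x²/(2L)-M₀(x-a)+C₁)/EI  [x>a] with C₁=M₀(3b²-L²)/(6L)=2 = ((-6)·(16/3)²/(2·8)-(-6)·((16/3)-4)+2)/200000 = -1/300000 rad
Load 4 — point force P=3 kN at a=2 m (b=L-a=6):
  θ_4 = -Pa(2L²-6Lx+3x²+a²)/(6LEI)  [x>a] = -3·2·(2·8²-6·8·(16/3)+3·(16/3)²+2²)/(6·8·200000) = 29/1200000 rad
Superposition: θ = Σ θ_i = 469151/450000000 rad ≈ 0.001043 rad

θ(16/3) = 469151/450000000 rad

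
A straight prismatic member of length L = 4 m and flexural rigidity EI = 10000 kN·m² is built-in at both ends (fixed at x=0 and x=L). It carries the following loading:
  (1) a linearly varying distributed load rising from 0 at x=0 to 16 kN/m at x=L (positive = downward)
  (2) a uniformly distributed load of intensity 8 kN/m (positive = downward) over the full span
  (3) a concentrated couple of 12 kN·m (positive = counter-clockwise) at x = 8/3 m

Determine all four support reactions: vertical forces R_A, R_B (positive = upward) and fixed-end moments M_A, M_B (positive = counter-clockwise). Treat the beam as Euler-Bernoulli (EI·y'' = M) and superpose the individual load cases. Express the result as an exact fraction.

Load 1 — triangular load w₀=16 kN/m (0→w₀ over full span):
  R_A = 3w₀L/20 = 3·16·4/20 = 48/5 kN
  M_A = w₀L²/30 = 16·4²/30 = 128/15 kN·m
  R_B = 7w₀L/20 = 7·16·4/20 = 112/5 kN
  M_B = -w₀L²/20 = -16·4²/20 = -64/5 kN·m
Load 2 — uniform load w=8 kN/m over full span:
  R_A = wL/2 = 8·4/2 = 16 kN
  M_A = wL²/12 = 8·4²/12 = 32/3 kN·m
  R_B = wL/2 = 8·4/2 = 16 kN
  M_B = -wL²/12 = -8·4²/12 = -32/3 kN·m
Load 3 — applied couple M₀=12 kN·m at a=8/3 m (b=L-a=4/3):
  R_A = 6M₀ab/L³ = 6·12·(8/3)·(4/3)/4³ = 4 kN
  M_A = M₀b(2a-b)/L² = 12·(4/3)·(2·(8/3)-(4/3))/4² = 4 kN·m
  R_B = -6M₀ab/L³ = -6·12·(8/3)·(4/3)/4³ = -4 kN
  M_B = M₀a(2b-a)/L² = 12·(8/3)·(2·(4/3)-(8/3))/4² = 0 kN·m
Superposition: R_A = 148/5 kN, M_A = 116/5 kN·m, R_B = 172/5 kN, M_B = -352/15 kN·m

R_A = 148/5 kN, M_A = 116/5 kN·m, R_B = 172/5 kN, M_B = -352/15 kN·m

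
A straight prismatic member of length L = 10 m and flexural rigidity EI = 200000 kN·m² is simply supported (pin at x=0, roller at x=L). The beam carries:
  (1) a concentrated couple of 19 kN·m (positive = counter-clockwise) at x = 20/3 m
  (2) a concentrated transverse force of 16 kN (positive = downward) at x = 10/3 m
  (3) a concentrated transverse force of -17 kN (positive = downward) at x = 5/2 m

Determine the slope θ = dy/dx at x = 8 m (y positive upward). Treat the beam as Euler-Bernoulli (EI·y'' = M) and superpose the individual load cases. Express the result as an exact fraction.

Load 1 — applied couple M₀=19 kN·m at a=20/3 m (b=L-a=10/3):
  θ_1 = (M₀x²/(2L)-M₀(x-a)+C₁)/EI  [x>a] with C₁=M₀(3b²-L²)/(6L)=-190/9 = (19·8²/(2·10)-19·(8-(20/3))+(-190/9))/200000 = 323/4500000 rad
Load 2 — point force P=16 kN at a=10/3 m (b=L-a=20/3):
  θ_2 = -Pa(2L²-6Lx+3x²+a²)/(6LEI)  [x>a] = -16·(10/3)·(2·10²-6·10·8+3·8²+(10/3)²)/(6·10·200000) = 173/506250 rad
Load 3 — point force P=-17 kN at a=5/2 m (b=L-a=15/2):
  θ_3 = -Pa(2L²-6Lx+3x²+a²)/(6LEI)  [x>a] = -(-17)·(5/2)·(2·10²-6·10·8+3·8²+(5/2)²)/(6·10·200000) = -1853/6400000 rad
Superposition: θ = Σ θ_i = 321343/2592000000 rad ≈ 0.000124 rad

θ(8) = 321343/2592000000 rad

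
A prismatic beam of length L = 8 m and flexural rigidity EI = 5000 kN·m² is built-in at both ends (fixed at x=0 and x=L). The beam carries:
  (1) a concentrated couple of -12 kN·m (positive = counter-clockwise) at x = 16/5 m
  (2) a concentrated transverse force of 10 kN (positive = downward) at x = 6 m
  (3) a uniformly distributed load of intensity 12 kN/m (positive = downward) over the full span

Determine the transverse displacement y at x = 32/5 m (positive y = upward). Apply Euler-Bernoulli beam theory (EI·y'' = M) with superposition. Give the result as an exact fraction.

y(32/5) = -25199/1953125 m

Load 1 — applied couple M₀=-12 kN·m at a=16/5 m (b=L-a=24/5):
  y_1 = (R_Ax³/6 - M_Ax²/2 - M₀(x-a)²/2)/EI  [x>a] with R_A=-54/25, M_A=-36/25 = ((-54/25)·(32/5)³/6 - (-36/25)·(32/5)²/2 - (-12)·((32/5)-(16/5))²/2)/5000 = -1344/1953125 m
Load 2 — point force P=10 kN at a=6 m (b=L-a=2):
  y_2 = -Pa²(L-x)²(3bL-(3b+a)(L-x))/(6L³EI)  [x>a] = -10·6²·(8-(32/5))²·(3·2·8-(3·2+6)·(8-(32/5)))/(6·8³·5000) = -27/15625 m
Load 3 — uniform load w=12 kN/m over full span:
  y_3 = -wx²(L-x)²/(24EI) = -12·(32/5)²·(8-(32/5))²/(24·5000) = -4096/390625 m
Superposition: y = Σ y_i = -25199/1953125 m ≈ -0.012902 m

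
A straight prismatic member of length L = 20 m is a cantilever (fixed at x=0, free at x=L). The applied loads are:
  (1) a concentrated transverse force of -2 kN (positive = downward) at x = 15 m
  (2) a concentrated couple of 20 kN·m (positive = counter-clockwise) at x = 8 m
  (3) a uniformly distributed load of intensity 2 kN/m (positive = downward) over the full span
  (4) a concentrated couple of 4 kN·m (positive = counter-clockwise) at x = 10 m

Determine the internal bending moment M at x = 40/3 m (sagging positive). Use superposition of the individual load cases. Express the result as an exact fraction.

M(40/3) = -370/9 kN·m

Load 1 — point force P=-2 kN at a=15 m (b=L-a=5):
  M_1 = -P(a-x)  [x≤a] = -(-2)·(15-(40/3)) = 10/3 kN·m
Load 2 — applied couple M₀=20 kN·m at a=8 m (b=L-a=12):
  M_2 = 0  [x>a] = 0 kN·m
Load 3 — uniform load w=2 kN/m over full span:
  M_3 = -w(L-x)²/2 = -2·(20-(40/3))²/2 = -400/9 kN·m
Load 4 — applied couple M₀=4 kN·m at a=10 m (b=L-a=10):
  M_4 = 0  [x>a] = 0 kN·m
Superposition: M = Σ M_i = -370/9 kN·m ≈ -41.111111 kN·m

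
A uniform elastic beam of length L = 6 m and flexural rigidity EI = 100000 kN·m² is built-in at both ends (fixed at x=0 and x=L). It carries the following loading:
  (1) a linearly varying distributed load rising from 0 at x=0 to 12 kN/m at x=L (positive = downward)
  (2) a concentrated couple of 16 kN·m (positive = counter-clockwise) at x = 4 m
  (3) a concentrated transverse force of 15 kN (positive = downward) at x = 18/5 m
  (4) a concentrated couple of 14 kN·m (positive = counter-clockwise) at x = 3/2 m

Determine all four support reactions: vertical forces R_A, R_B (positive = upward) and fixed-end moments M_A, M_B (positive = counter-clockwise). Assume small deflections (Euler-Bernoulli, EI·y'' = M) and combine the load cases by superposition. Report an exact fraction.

R_A = 40069/1800 kN, M_A = 15449/600 kN·m, R_B = 51731/1800 kN, M_B = -6037/200 kN·m

Load 1 — triangular load w₀=12 kN/m (0→w₀ over full span):
  R_A = 3w₀L/20 = 3·12·6/20 = 54/5 kN
  M_A = w₀L²/30 = 12·6²/30 = 72/5 kN·m
  R_B = 7w₀L/20 = 7·12·6/20 = 126/5 kN
  M_B = -w₀L²/20 = -12·6²/20 = -108/5 kN·m
Load 2 — applied couple M₀=16 kN·m at a=4 m (b=L-a=2):
  R_A = 6M₀ab/L³ = 6·16·4·2/6³ = 32/9 kN
  M_A = M₀b(2a-b)/L² = 16·2·(2·4-2)/6² = 16/3 kN·m
  R_B = -6M₀ab/L³ = -6·16·4·2/6³ = -32/9 kN
  M_B = M₀a(2b-a)/L² = 16·4·(2·2-4)/6² = 0 kN·m
Load 3 — point force P=15 kN at a=18/5 m (b=L-a=12/5):
  R_A = Pb²(3a+b)/L³ = 15·(12/5)²·(3·(18/5)+(12/5))/6³ = 132/25 kN
  M_A = Pab²/L² = 15·(18/5)·(12/5)²/6² = 216/25 kN·m
  R_B = Pa²(a+3b)/L³ = 15·(18/5)²·((18/5)+3·(12/5))/6³ = 243/25 kN
  M_B = -Pa²b/L² = -15·(18/5)²·(12/5)/6² = -324/25 kN·m
Load 4 — applied couple M₀=14 kN·m at a=3/2 m (b=L-a=9/2):
  R_A = 6M₀ab/L³ = 6·14·(3/2)·(9/2)/6³ = 21/8 kN
  M_A = M₀b(2a-b)/L² = 14·(9/2)·(2·(3/2)-(9/2))/6² = -21/8 kN·m
  R_B = -6M₀ab/L³ = -6·14·(3/2)·(9/2)/6³ = -21/8 kN
  M_B = M₀a(2b-a)/L² = 14·(3/2)·(2·(9/2)-(3/2))/6² = 35/8 kN·m
Superposition: R_A = 40069/1800 kN, M_A = 15449/600 kN·m, R_B = 51731/1800 kN, M_B = -6037/200 kN·m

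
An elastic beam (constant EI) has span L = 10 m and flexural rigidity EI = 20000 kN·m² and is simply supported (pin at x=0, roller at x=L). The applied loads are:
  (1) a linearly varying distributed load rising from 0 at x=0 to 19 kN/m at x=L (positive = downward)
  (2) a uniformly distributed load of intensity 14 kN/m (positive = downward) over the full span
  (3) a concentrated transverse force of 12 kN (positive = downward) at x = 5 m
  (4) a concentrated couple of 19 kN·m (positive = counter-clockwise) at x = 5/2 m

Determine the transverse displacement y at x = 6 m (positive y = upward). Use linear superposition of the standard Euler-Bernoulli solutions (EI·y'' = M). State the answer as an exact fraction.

y(6) = -926741/6000000 m

Load 1 — triangular load w₀=19 kN/m (0→w₀ over full span):
  y_1 = -w₀x(7L⁴-10L²x²+3x⁴)/(360LEI) = -19·6·(7·10⁴-10·10²·6²+3·6⁴)/(360·10·20000) = -2812/46875 m
Load 2 — uniform load w=14 kN/m over full span:
  y_2 = -wx(L³-2Lx²+x³)/(24EI) = -14·6·(10³-2·10·6²+6³)/(24·20000) = -217/2500 m
Load 3 — point force P=12 kN at a=5 m (b=L-a=5):
  y_3 = -Pa(L-x)(2Lx-a²-x²)/(6LEI)  [x>a] = -12·5·(10-6)·(2·10·6-5²-6²)/(6·10·20000) = -59/5000 m
Load 4 — applied couple M₀=19 kN·m at a=5/2 m (b=L-a=15/2):
  y_4 = (M₀x³/(6L)-M₀(x-a)²/2+C₁x)/EI  [x>a] with C₁=M₀(3b²-L²)/(6L)=1045/48 = (19·6³/(6·10)-19·(6-(5/2))²/2+(1045/48)·6)/20000 = 1653/400000 m
Superposition: y = Σ y_i = -926741/6000000 m ≈ -0.154457 m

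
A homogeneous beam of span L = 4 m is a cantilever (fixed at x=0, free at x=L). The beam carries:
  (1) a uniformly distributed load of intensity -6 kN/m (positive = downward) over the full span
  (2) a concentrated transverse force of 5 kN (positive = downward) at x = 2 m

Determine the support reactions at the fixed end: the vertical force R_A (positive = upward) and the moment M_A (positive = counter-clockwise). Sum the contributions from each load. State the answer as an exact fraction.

Load 1 — uniform load w=-6 kN/m over full span:
  R_A = wL = (-6)·4 = -24 kN
  M_A = wL²/2 = (-6)·4²/2 = -48 kN·m
Load 2 — point force P=5 kN at a=2 m (b=L-a=2):
  R_A = P = 5 kN
  M_A = Pa = 5·2 = 10 kN·m
Superposition: R_A = -19 kN, M_A = -38 kN·m

R_A = -19 kN, M_A = -38 kN·m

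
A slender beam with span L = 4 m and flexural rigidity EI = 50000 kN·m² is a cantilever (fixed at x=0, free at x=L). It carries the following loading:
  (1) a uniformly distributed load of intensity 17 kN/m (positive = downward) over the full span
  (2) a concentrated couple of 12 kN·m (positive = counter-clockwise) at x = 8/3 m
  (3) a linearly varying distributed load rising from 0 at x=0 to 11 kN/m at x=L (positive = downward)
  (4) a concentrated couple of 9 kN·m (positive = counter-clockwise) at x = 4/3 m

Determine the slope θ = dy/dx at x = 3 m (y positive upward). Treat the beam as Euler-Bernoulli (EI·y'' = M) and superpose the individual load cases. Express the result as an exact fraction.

Load 1 — uniform load w=17 kN/m over full span:
  θ_1 = -wx(x²-3Lx+3L²)/(6EI) = -17·3·(3²-3·4·3+3·4²)/(6·50000) = -357/100000 rad
Load 2 — applied couple M₀=12 kN·m at a=8/3 m (b=L-a=4/3):
  θ_2 = M₀a/EI  [x>a] = 12·(8/3)/50000 = 2/3125 rad
Load 3 — triangular load w₀=11 kN/m (0→w₀ over full span):
  θ_3 = (w₀Lx²/4-w₀L²x/3-w₀x⁴/(24L))/EI = (11·4·3²/4-11·4²·3/3-11·3⁴/(24·4))/50000 = -2761/1600000 rad
Load 4 — applied couple M₀=9 kN·m at a=4/3 m (b=L-a=8/3):
  θ_4 = M₀a/EI  [x>a] = 9·(4/3)/50000 = 3/12500 rad
Superposition: θ = Σ θ_i = -1413/320000 rad ≈ -0.004416 rad

θ(3) = -1413/320000 rad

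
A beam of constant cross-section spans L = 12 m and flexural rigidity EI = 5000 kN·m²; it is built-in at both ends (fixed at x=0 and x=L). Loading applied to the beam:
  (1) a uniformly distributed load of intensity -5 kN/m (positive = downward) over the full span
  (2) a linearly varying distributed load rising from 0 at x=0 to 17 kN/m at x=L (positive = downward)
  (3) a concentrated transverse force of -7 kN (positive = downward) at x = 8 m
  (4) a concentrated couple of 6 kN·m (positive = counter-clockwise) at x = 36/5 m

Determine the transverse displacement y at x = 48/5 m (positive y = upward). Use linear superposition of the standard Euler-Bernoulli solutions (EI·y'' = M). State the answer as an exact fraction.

y(48/5) = -443362/29296875 m

Load 1 — uniform load w=-5 kN/m over full span:
  y_1 = -wx²(L-x)²/(24EI) = -(-5)·(48/5)²·(12-(48/5))²/(24·5000) = 1728/78125 m
Load 2 — triangular load w₀=17 kN/m (0→w₀ over full span):
  y_2 = -w₀x²(L-x)²(x+2L)/(120LEI) = -17·(48/5)²·(12-(48/5))²·((48/5)+2·12)/(120·12·5000) = -411264/9765625 m
Load 3 — point force P=-7 kN at a=8 m (b=L-a=4):
  y_3 = -Pa²(L-x)²(3bL-(3b+a)(L-x))/(6L³EI)  [x>a] = -(-7)·8²·(12-(48/5))²·(3·4·12-(3·4+8)·(12-(48/5)))/(6·12³·5000) = 224/46875 m
Load 4 — applied couple M₀=6 kN·m at a=36/5 m (b=L-a=24/5):
  y_4 = (R_Ax³/6 - M_Ax²/2 - M₀(x-a)²/2)/EI  [x>a] with R_A=18/25, M_A=48/25 = ((18/25)·(48/5)³/6 - (48/25)·(48/5)²/2 - 6·((48/5)-(36/5))²/2)/5000 = 162/1953125 m
Superposition: y = Σ y_i = -443362/29296875 m ≈ -0.015133 m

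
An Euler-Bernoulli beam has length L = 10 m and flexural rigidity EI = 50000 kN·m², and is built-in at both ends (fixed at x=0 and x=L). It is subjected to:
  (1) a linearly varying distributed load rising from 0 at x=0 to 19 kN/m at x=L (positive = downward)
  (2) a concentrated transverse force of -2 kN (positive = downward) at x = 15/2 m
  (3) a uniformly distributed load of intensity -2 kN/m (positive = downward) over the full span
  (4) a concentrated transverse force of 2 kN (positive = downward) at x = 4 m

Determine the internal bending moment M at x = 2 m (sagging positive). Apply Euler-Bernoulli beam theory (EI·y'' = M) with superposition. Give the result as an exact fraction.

M(2) = -16351/2000 kN·m

Load 1 — triangular load w₀=19 kN/m (0→w₀ over full span):
  M_1 = 3w₀Lx/20 - w₀L²/30 - w₀x³/(6L) = 3·19·10·2/20 - 19·10²/30 - 19·2³/(6·10) = -133/15 kN·m
Load 2 — point force P=-2 kN at a=15/2 m (b=L-a=5/2):
  M_2 = Pb²(3a+b)x/L³ - Pab²/L²  [x≤a] = (-2)·(5/2)²·(3·(15/2)+(5/2))·2/10³ - (-2)·(15/2)·(5/2)²/10² = 5/16 kN·m
Load 3 — uniform load w=-2 kN/m over full span:
  M_3 = wLx/2 - wL²/12 - wx²/2 = (-2)·10·2/2 - (-2)·10²/12 - (-2)·2²/2 = 2/3 kN·m
Load 4 — point force P=2 kN at a=4 m (b=L-a=6):
  M_4 = Pb²(3a+b)x/L³ - Pab²/L²  [x≤a] = 2·6²·(3·4+6)·2/10³ - 2·4·6²/10² = -36/125 kN·m
Superposition: M = Σ M_i = -16351/2000 kN·m ≈ -8.175500 kN·m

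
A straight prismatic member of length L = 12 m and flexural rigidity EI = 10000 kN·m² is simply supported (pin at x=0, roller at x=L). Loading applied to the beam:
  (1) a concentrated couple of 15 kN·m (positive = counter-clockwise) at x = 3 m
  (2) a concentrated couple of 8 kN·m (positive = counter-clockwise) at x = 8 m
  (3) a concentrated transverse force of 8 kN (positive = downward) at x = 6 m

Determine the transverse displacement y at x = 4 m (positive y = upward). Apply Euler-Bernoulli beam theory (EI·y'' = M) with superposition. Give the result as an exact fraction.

Load 1 — applied couple M₀=15 kN·m at a=3 m (b=L-a=9):
  y_1 = (M₀x³/(6L)-M₀(x-a)²/2+C₁x)/EI  [x>a] with C₁=M₀(3b²-L²)/(6L)=165/8 = (15·4³/(6·12)-15·(4-3)²/2+(165/8)·4)/10000 = 53/6000 m
Load 2 — applied couple M₀=8 kN·m at a=8 m (b=L-a=4):
  y_2 = (M₀x³/(6L)+C₁x)/EI  [x≤a] with C₁=M₀(3b²-L²)/(6L)=-32/3 = (8·4³/(6·12)+(-32/3)·4)/10000 = -4/1125 m
Load 3 — point force P=8 kN at a=6 m (b=L-a=6):
  y_3 = -Pbx(L²-b²-x²)/(6LEI)  [x≤a] = -8·6·4·(12²-6²-4²)/(6·12·10000) = -46/1875 m
Superposition: y = Σ y_i = -1733/90000 m ≈ -0.019256 m

y(4) = -1733/90000 m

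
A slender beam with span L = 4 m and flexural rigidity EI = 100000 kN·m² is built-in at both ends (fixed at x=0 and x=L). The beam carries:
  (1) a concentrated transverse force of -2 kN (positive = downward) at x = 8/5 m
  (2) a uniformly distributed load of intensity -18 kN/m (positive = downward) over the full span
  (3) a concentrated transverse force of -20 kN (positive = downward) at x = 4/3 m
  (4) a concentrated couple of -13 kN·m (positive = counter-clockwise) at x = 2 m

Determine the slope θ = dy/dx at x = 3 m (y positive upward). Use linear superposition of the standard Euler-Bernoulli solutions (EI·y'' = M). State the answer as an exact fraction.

θ(3) = -71621/600000000 rad

Load 1 — point force P=-2 kN at a=8/5 m (b=L-a=12/5):
  θ_1 = Pa²(L-x)(2bL-(3b+a)(L-x))/(2L³EI)  [x>a] = (-2)·(8/5)²·(4-3)·(2·(12/5)·4-(3·(12/5)+(8/5))·(4-3))/(2·4³·100000) = -13/3125000 rad
Load 2 — uniform load w=-18 kN/m over full span:
  θ_2 = -wx(L-x)(L-2x)/(12EI) = -(-18)·3·(4-3)·(4-2·3)/(12·100000) = -9/100000 rad
Load 3 — point force P=-20 kN at a=4/3 m (b=L-a=8/3):
  θ_3 = Pa²(L-x)(2bL-(3b+a)(L-x))/(2L³EI)  [x>a] = (-20)·(4/3)²·(4-3)·(2·(8/3)·4-(3·(8/3)+(4/3))·(4-3))/(2·4³·100000) = -1/30000 rad
Load 4 — applied couple M₀=-13 kN·m at a=2 m (b=L-a=2):
  θ_4 = (R_Ax²/2 - M_Ax - M₀(x-a))/EI  [x>a] with R_A=-39/8, M_A=-13/4 = ((-39/8)·3²/2 - (-13/4)·3 - (-13)·(3-2))/100000 = 13/1600000 rad
Superposition: θ = Σ θ_i = -71621/600000000 rad ≈ -0.000119 rad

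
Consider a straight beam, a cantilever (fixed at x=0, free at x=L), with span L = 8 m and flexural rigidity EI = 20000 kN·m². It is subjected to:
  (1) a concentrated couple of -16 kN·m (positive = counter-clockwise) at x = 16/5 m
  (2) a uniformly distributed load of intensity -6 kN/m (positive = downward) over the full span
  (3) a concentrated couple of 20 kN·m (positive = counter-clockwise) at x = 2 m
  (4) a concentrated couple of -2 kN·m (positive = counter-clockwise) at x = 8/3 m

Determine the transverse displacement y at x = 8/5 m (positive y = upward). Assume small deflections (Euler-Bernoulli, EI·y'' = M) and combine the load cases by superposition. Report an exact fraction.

Load 1 — applied couple M₀=-16 kN·m at a=16/5 m (b=L-a=24/5):
  y_1 = M₀x²/(2EI)  [x≤a] = (-16)·(8/5)²/(2·20000) = -16/15625 m
Load 2 — uniform load w=-6 kN/m over full span:
  y_2 = -wx²(x²-4Lx+6L²)/(24EI) = -(-6)·(8/5)²·((8/5)²-4·8·(8/5)+6·8²)/(24·20000) = 4192/390625 m
Load 3 — applied couple M₀=20 kN·m at a=2 m (b=L-a=6):
  y_3 = M₀x²/(2EI)  [x≤a] = 20·(8/5)²/(2·20000) = 4/3125 m
Load 4 — applied couple M₀=-2 kN·m at a=8/3 m (b=L-a=16/3):
  y_4 = M₀x²/(2EI)  [x≤a] = (-2)·(8/5)²/(2·20000) = -2/15625 m
Superposition: y = Σ y_i = 4242/390625 m ≈ 0.010860 m

y(8/5) = 4242/390625 m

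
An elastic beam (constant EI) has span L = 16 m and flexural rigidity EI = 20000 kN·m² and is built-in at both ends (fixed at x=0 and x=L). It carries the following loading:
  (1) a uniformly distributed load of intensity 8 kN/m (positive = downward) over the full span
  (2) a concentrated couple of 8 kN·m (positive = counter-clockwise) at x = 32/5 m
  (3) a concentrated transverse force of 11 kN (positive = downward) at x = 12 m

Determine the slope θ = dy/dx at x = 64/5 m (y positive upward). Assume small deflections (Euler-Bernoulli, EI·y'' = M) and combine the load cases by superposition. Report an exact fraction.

Load 1 — uniform load w=8 kN/m over full span:
  θ_1 = -wx(L-x)(L-2x)/(12EI) = -8·(64/5)·(16-(64/5))·(16-2·(64/5))/(12·20000) = 1024/78125 rad
Load 2 — applied couple M₀=8 kN·m at a=32/5 m (b=L-a=48/5):
  θ_2 = (R_Ax²/2 - M_Ax - M₀(x-a))/EI  [x>a] with R_A=18/25, M_A=24/25 = ((18/25)·(64/5)²/2 - (24/25)·(64/5) - 8·((64/5)-(32/5)))/20000 = -88/390625 rad
Load 3 — point force P=11 kN at a=12 m (b=L-a=4):
  θ_3 = Pa²(L-x)(2bL-(3b+a)(L-x))/(2L³EI)  [x>a] = 11·12²·(16-(64/5))·(2·4·16-(3·4+12)·(16-(64/5)))/(2·16³·20000) = 99/62500 rad
Superposition: θ = Σ θ_i = 22603/1562500 rad ≈ 0.014466 rad

θ(64/5) = 22603/1562500 rad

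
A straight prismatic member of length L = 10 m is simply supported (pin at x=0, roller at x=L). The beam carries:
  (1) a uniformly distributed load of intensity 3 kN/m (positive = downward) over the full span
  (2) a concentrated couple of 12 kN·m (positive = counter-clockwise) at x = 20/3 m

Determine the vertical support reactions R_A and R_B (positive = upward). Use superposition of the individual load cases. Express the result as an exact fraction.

R_A = 81/5 kN, R_B = 69/5 kN

Load 1 — uniform load w=3 kN/m over full span:
  R_A = wL/2 = 3·10/2 = 15 kN
  R_B = wL/2 = 3·10/2 = 15 kN
Load 2 — applied couple M₀=12 kN·m at a=20/3 m (b=L-a=10/3):
  R_A = M₀/L = 12/10 = 6/5 kN
  R_B = -M₀/L = -12/10 = -6/5 kN
Superposition: R_A = 81/5 kN, R_B = 69/5 kN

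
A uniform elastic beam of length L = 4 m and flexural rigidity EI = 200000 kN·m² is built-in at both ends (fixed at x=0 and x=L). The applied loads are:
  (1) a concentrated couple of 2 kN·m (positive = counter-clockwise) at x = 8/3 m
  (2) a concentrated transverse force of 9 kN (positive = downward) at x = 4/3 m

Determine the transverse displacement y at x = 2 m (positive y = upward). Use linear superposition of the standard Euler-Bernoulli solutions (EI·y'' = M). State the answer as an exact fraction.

Load 1 — applied couple M₀=2 kN·m at a=8/3 m (b=L-a=4/3):
  y_1 = (R_Ax³/6 - M_Ax²/2)/EI  [x≤a] with R_A=2/3, M_A=2/3 = ((2/3)·2³/6 - (2/3)·2²/2)/200000 = -1/450000 m
Load 2 — point force P=9 kN at a=4/3 m (b=L-a=8/3):
  y_2 = -Pa²(L-x)²(3bL-(3b+a)(L-x))/(6L³EI)  [x>a] = -9·(4/3)²·(4-2)²·(3·(8/3)·4-(3·(8/3)+(4/3))·(4-2))/(6·4³·200000) = -1/90000 m
Superposition: y = Σ y_i = -1/75000 m ≈ -0.000013 m

y(2) = -1/75000 m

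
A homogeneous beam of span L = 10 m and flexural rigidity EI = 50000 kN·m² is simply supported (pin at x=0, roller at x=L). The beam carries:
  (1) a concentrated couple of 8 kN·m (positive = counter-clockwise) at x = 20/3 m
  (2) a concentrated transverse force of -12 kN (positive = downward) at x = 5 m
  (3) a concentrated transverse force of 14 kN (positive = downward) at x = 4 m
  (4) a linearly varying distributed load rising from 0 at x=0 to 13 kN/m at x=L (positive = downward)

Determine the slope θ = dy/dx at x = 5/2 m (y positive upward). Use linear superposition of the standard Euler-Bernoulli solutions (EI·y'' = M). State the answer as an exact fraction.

θ(5/2) = -256863/64000000 rad

Load 1 — applied couple M₀=8 kN·m at a=20/3 m (b=L-a=10/3):
  θ_1 = (M₀x²/(2L)+C₁)/EI  [x≤a] with C₁=M₀(3b²-L²)/(6L)=-80/9 = (8·(5/2)²/(2·10)+(-80/9))/50000 = -23/180000 rad
Load 2 — point force P=-12 kN at a=5 m (b=L-a=5):
  θ_2 = -Pb(L²-b²-3x²)/(6LEI)  [x≤a] = -(-12)·5·(10²-5²-3·(5/2)²)/(6·10·50000) = 9/8000 rad
Load 3 — point force P=14 kN at a=4 m (b=L-a=6):
  θ_3 = -Pb(L²-b²-3x²)/(6LEI)  [x≤a] = -14·6·(10²-6²-3·(5/2)²)/(6·10·50000) = -1267/1000000 rad
Load 4 — triangular load w₀=13 kN/m (0→w₀ over full span):
  θ_4 = -w₀(7L⁴-30L²x²+15x⁴)/(360LEI) = -13·(7·10⁴-30·10²·(5/2)²+15·(5/2)⁴)/(360·10·50000) = -17251/4608000 rad
Superposition: θ = Σ θ_i = -256863/64000000 rad ≈ -0.004013 rad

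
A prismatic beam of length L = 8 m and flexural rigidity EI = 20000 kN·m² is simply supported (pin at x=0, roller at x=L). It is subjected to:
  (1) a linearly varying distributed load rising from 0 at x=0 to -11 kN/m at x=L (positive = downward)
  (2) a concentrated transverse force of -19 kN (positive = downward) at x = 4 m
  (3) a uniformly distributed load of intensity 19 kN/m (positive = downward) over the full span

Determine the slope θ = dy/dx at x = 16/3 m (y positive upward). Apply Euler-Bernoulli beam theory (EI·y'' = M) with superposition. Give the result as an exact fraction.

Load 1 — triangular load w₀=-11 kN/m (0→w₀ over full span):
  θ_1 = -w₀(7L⁴-30L²x²+15x⁴)/(360LEI) = -(-11)·(7·8⁴-30·8²·(16/3)²+15·(16/3)⁴)/(360·8·20000) = -2002/759375 rad
Load 2 — point force P=-19 kN at a=4 m (b=L-a=4):
  θ_2 = -Pa(2L²-6Lx+3x²+a²)/(6LEI)  [x>a] = -(-19)·4·(2·8²-6·8·(16/3)+3·(16/3)²+4²)/(6·8·20000) = -19/9000 rad
Load 3 — uniform load w=19 kN/m over full span:
  θ_3 = -w(L³-6Lx²+4x³)/(24EI) = -19·(8³-6·8·(16/3)²+4·(16/3)³)/(24·20000) = 494/50625 rad
Superposition: θ = Σ θ_i = 30439/6075000 rad ≈ 0.005011 rad

θ(16/3) = 30439/6075000 rad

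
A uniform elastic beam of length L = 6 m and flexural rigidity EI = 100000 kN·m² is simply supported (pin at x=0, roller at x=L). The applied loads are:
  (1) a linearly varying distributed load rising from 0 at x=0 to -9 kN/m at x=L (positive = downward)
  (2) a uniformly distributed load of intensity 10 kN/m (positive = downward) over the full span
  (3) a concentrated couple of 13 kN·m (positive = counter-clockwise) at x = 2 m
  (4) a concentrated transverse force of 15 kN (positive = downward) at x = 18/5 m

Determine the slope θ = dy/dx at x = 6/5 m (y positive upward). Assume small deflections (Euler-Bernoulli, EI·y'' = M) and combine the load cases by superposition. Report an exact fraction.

θ(6/5) = -14029/23437500 rad

Load 1 — triangular load w₀=-9 kN/m (0→w₀ over full span):
  θ_1 = -w₀(7L⁴-30L²x²+15x⁴)/(360LEI) = -(-9)·(7·6⁴-30·6²·(6/5)²+15·(6/5)⁴)/(360·6·100000) = 2457/7812500 rad
Load 2 — uniform load w=10 kN/m over full span:
  θ_2 = -w(L³-6Lx²+4x³)/(24EI) = -10·(6³-6·6·(6/5)²+4·(6/5)³)/(24·100000) = -891/1250000 rad
Load 3 — applied couple M₀=13 kN·m at a=2 m (b=L-a=4):
  θ_3 = (M₀x²/(2L)+C₁)/EI  [x≤a] with C₁=M₀(3b²-L²)/(6L)=13/3 = (13·(6/5)²/(2·6)+(13/3))/100000 = 221/3750000 rad
Load 4 — point force P=15 kN at a=18/5 m (b=L-a=12/5):
  θ_4 = -Pb(L²-b²-3x²)/(6LEI)  [x≤a] = -15·(12/5)·(6²-(12/5)²-3·(6/5)²)/(6·6·100000) = -81/312500 rad
Superposition: θ = Σ θ_i = -14029/23437500 rad ≈ -0.000599 rad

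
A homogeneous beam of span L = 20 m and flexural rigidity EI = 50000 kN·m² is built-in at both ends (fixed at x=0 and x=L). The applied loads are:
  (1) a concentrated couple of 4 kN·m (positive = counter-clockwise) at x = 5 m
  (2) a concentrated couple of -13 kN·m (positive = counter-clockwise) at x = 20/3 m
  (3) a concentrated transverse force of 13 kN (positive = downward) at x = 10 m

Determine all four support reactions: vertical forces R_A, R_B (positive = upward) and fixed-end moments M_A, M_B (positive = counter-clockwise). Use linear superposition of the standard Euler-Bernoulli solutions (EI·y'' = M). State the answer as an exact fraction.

R_A = 703/120 kN, M_A = 127/4 kN·m, R_B = 857/120 kN, M_B = -427/12 kN·m

Load 1 — applied couple M₀=4 kN·m at a=5 m (b=L-a=15):
  R_A = 6M₀ab/L³ = 6·4·5·15/20³ = 9/40 kN
  M_A = M₀b(2a-b)/L² = 4·15·(2·5-15)/20² = -3/4 kN·m
  R_B = -6M₀ab/L³ = -6·4·5·15/20³ = -9/40 kN
  M_B = M₀a(2b-a)/L² = 4·5·(2·15-5)/20² = 5/4 kN·m
Load 2 — applied couple M₀=-13 kN·m at a=20/3 m (b=L-a=40/3):
  R_A = 6M₀ab/L³ = 6·(-13)·(20/3)·(40/3)/20³ = -13/15 kN
  M_A = M₀b(2a-b)/L² = (-13)·(40/3)·(2·(20/3)-(40/3))/20² = 0 kN·m
  R_B = -6M₀ab/L³ = -6·(-13)·(20/3)·(40/3)/20³ = 13/15 kN
  M_B = M₀a(2b-a)/L² = (-13)·(20/3)·(2·(40/3)-(20/3))/20² = -13/3 kN·m
Load 3 — point force P=13 kN at a=10 m (b=L-a=10):
  R_A = Pb²(3a+b)/L³ = 13·10²·(3·10+10)/20³ = 13/2 kN
  M_A = Pab²/L² = 13·10·10²/20² = 65/2 kN·m
  R_B = Pa²(a+3b)/L³ = 13·10²·(10+3·10)/20³ = 13/2 kN
  M_B = -Pa²b/L² = -13·10²·10/20² = -65/2 kN·m
Superposition: R_A = 703/120 kN, M_A = 127/4 kN·m, R_B = 857/120 kN, M_B = -427/12 kN·m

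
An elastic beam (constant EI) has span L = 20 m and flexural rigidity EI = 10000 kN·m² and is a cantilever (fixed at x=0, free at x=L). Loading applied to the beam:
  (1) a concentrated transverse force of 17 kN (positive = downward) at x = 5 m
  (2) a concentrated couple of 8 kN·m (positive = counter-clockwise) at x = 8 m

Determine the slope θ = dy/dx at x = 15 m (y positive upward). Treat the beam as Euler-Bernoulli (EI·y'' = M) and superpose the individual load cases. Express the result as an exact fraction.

Load 1 — point force P=17 kN at a=5 m (b=L-a=15):
  θ_1 = -Pa²/(2EI)  [x>a] = -17·5²/(2·10000) = -17/800 rad
Load 2 — applied couple M₀=8 kN·m at a=8 m (b=L-a=12):
  θ_2 = M₀a/EI  [x>a] = 8·8/10000 = 4/625 rad
Superposition: θ = Σ θ_i = -297/20000 rad ≈ -0.014850 rad

θ(15) = -297/20000 rad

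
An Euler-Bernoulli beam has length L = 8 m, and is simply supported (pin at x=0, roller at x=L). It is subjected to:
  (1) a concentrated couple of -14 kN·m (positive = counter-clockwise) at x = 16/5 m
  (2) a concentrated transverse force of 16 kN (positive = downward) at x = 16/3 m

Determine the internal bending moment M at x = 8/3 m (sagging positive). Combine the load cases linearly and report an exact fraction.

Load 1 — applied couple M₀=-14 kN·m at a=16/5 m (b=L-a=24/5):
  M_1 = M₀x/L  [x≤a] = (-14)·(8/3)/8 = -14/3 kN·m
Load 2 — point force P=16 kN at a=16/3 m (b=L-a=8/3):
  M_2 = Pbx/L  [x≤a] = 16·(8/3)·(8/3)/8 = 128/9 kN·m
Superposition: M = Σ M_i = 86/9 kN·m ≈ 9.555556 kN·m

M(8/3) = 86/9 kN·m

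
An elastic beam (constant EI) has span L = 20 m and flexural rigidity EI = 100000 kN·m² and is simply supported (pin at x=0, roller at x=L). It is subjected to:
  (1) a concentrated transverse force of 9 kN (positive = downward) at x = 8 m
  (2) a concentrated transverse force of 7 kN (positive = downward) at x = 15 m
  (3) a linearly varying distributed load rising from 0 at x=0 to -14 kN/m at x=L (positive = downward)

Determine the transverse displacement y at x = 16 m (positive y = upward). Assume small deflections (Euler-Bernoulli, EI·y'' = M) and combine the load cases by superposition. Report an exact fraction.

Load 1 — point force P=9 kN at a=8 m (b=L-a=12):
  y_1 = -Pa(L-x)(2Lx-a²-x²)/(6LEI)  [x>a] = -9·8·(20-16)·(2·20·16-8²-16²)/(6·20·100000) = -24/3125 m
Load 2 — point force P=7 kN at a=15 m (b=L-a=5):
  y_2 = -Pa(L-x)(2Lx-a²-x²)/(6LEI)  [x>a] = -7·15·(20-16)·(2·20·16-15²-16²)/(6·20·100000) = -1113/200000 m
Load 3 — triangular load w₀=-14 kN/m (0→w₀ over full span):
  y_3 = -w₀x(7L⁴-10L²x²+3x⁴)/(360LEI) = -(-14)·16·(7·20⁴-10·20²·16²+3·16⁴)/(360·20·100000) = 7112/78125 m
Superposition: y = Σ y_i = 388943/5000000 m ≈ 0.077789 m

y(16) = 388943/5000000 m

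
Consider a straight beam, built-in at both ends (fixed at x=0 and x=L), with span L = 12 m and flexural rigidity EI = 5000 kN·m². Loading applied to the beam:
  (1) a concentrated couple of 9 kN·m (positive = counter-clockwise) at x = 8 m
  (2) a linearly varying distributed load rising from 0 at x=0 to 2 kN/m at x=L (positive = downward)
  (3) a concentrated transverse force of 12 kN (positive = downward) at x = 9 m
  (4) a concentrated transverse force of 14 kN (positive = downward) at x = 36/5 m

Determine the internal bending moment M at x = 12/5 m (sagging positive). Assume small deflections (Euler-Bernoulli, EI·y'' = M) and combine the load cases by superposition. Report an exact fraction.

Load 1 — applied couple M₀=9 kN·m at a=8 m (b=L-a=4):
  M_1 = R_Ax - M_A  [x≤a] with R_A=1, M_A=3 = 1·(12/5) - 3 = -3/5 kN·m
Load 2 — triangular load w₀=2 kN/m (0→w₀ over full span):
  M_2 = 3w₀Lx/20 - w₀L²/30 - w₀x³/(6L) = 3·2·12·(12/5)/20 - 2·12²/30 - 2·(12/5)³/(6·12) = -168/125 kN·m
Load 3 — point force P=12 kN at a=9 m (b=L-a=3):
  M_3 = Pb²(3a+b)x/L³ - Pab²/L²  [x≤a] = 12·3²·(3·9+3)·(12/5)/12³ - 12·9·3²/12² = -9/4 kN·m
Load 4 — point force P=14 kN at a=36/5 m (b=L-a=24/5):
  M_4 = Pb²(3a+b)x/L³ - Pab²/L²  [x≤a] = 14·(24/5)²·(3·(36/5)+(24/5))·(12/5)/12³ - 14·(36/5)·(24/5)²/12² = -2688/625 kN·m
Superposition: M = Σ M_i = -21237/2500 kN·m ≈ -8.494800 kN·m

M(12/5) = -21237/2500 kN·m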